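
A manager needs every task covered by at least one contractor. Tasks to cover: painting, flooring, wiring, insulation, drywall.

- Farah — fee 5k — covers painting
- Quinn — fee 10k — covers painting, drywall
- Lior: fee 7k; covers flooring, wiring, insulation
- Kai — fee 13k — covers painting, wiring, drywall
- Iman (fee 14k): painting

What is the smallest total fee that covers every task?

This is a weighted set-cover instance.
Choose Quinn and Lior: together they cover painting, flooring, wiring, insulation, drywall — every task.
Total fee: 10 + 7 = 17.

17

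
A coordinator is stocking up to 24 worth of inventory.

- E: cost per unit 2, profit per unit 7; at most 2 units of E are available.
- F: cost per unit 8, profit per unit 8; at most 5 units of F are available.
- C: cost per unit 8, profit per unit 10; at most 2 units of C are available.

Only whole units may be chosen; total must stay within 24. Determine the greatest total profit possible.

This is a bounded integer knapsack.
E has the best ratio (7/2); taking only E gives at most 2×7 = 14 (stopped by the supply cap of 2).
Mixing does better — 2×E and 2×C: cost 20 ≤ 24, profit 2·7 + 2·10 = 34.

34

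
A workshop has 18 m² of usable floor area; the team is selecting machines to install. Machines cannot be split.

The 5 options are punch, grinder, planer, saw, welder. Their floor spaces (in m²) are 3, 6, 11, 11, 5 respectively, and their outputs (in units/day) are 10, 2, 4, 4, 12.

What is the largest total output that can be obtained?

24

Take punch, grinder, and welder: floor space 3 + 6 + 5 = 14 ≤ 18, output 10 + 2 + 12 = 24.
No other feasible combination does better.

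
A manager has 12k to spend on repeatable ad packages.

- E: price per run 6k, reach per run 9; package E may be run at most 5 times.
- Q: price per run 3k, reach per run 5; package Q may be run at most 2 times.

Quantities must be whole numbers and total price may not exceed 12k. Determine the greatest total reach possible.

19

This is a bounded integer knapsack.
Take 1×E and 2×Q: price 12 ≤ 12, reach 1·9 + 2·5 = 19.
Q has the best ratio (5/3) and is taken to its limit of 2; remaining capacity is filled optimally with the others.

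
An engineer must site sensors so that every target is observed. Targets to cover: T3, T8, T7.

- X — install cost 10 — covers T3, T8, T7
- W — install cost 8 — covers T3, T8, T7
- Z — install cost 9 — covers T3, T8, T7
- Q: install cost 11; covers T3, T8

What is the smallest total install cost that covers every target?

8

W alone covers T3, T8, T7 — every target.
Total install cost: 8.
No cover costs less than 8.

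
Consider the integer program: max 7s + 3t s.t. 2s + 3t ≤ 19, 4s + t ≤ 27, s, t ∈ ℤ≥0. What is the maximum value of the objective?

48

(s,t)=(6,2) is feasible, giving 48.
(s,t)=(6,1) is feasible, giving 45.
(s,t)=(5,3) is feasible, giving 44.
(s,t)=(5,2) is feasible, giving 41.
No feasible integer point exceeds 48.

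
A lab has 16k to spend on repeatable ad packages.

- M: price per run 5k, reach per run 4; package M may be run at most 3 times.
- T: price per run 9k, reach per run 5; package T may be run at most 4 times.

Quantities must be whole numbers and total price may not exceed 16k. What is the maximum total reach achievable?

3×M: price 15 ≤ 16, reach 3·4 = 12.
1×M and 1×T: price 14 ≤ 16, reach 1·4 + 1·5 = 9.
Best is 12.

12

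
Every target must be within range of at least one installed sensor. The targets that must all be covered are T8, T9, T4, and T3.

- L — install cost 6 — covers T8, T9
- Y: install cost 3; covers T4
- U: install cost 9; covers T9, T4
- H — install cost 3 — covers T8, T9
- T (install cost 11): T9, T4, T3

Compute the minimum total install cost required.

This is a weighted set-cover instance.
Choose H and T: together they cover T8, T9, T4, T3 — every target.
Total install cost: 3 + 11 = 14.

14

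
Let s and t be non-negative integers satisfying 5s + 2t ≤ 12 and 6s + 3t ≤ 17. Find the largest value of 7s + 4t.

(s,t)=(0,5) is feasible, giving 20.
(s,t)=(0,4) is feasible, giving 16.
The best lattice point is (0,5), giving 20.

20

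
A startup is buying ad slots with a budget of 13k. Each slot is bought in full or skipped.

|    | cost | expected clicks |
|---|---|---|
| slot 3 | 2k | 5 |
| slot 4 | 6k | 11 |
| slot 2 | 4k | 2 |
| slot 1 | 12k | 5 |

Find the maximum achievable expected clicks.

This is an integer program with binary decision variables.
Take slot 3, slot 4, and slot 2: cost 2 + 6 + 4 = 12 ≤ 13, expected clicks 5 + 11 + 2 = 18.
No other feasible combination does better.

18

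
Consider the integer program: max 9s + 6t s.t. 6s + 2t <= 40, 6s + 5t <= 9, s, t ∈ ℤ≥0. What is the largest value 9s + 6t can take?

9

Relaxing integrality, the LP optimum is 13.50 at (s,t) = (1.5, 0), which is not an integer point.
(s,t)=(1,0): 6·1+2·0=6≤40, 6·1+5·0=6≤9, objective 9.
(s,t)=(0,1): 6·0+2·1=2≤40, 6·0+5·1=5≤9, objective 6.
(s,t)=(0,0): 6·0+2·0=0≤40, 6·0+5·0=0≤9, objective 0.
The best lattice point is (1,0), giving 9.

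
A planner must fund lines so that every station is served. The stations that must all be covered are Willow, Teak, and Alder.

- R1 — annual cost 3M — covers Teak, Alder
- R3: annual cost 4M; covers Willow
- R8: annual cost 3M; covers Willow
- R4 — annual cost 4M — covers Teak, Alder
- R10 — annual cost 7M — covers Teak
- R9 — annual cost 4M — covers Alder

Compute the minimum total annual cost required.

6

Choose R1 and R8: together they cover Willow, Teak, Alder — every station.
Total annual cost: 3 + 3 = 6.
No cover costs less than 6.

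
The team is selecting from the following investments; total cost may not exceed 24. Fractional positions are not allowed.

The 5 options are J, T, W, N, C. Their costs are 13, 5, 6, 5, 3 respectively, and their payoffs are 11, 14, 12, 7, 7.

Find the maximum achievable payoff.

J + T + W: cost 13 + 5 + 6 = 24 ≤ 24, payoff 11 + 14 + 12 = 37.
T + W + C: cost 5 + 6 + 3 = 14 ≤ 24, payoff 14 + 12 + 7 = 33.
T + W + N + C: cost 5 + 6 + 5 + 3 = 19 ≤ 24, payoff 14 + 12 + 7 + 7 = 40.
Best is T, W, N, and C with total payoff 40.

40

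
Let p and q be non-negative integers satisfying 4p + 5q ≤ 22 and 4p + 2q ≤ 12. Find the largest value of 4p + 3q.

14

(p,q)=(2,2) is feasible, giving 14.
(p,q)=(1,3) is feasible, giving 13.
(p,q)=(0,4) is feasible, giving 12.
No feasible integer point exceeds 14.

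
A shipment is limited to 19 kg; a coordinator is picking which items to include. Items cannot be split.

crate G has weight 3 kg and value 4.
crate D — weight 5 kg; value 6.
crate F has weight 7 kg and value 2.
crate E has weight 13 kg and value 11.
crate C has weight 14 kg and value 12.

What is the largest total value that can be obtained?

crate D + crate E: weight 5 + 13 = 18 ≤ 19, value 6 + 11 = 17.
crate D + crate C: weight 5 + 14 = 19 ≤ 19, value 6 + 12 = 18.
Best is crate D and crate C with total value 18.

18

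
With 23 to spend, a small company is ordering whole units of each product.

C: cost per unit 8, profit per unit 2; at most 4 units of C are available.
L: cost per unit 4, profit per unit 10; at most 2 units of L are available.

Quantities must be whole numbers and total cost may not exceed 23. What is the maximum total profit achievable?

This is a bounded integer knapsack.
L has the best ratio (10/4); taking only L gives at most 2×10 = 20 (stopped by the supply cap of 2).
Mixing does better — 1×C and 2×L: cost 16 ≤ 23, profit 1·2 + 2·10 = 22.

22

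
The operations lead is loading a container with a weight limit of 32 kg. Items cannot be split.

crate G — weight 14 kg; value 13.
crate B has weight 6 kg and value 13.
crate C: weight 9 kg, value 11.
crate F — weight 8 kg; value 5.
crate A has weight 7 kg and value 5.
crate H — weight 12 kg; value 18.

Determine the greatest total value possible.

44

Allowing fractional choices, the relaxed optimum would be about 46.6, but items are indivisible.
crate B + crate C + crate H: weight 6 + 9 + 12 = 27 ≤ 32, value 13 + 11 + 18 = 42.
crate G + crate B + crate H: weight 14 + 6 + 12 = 32 ≤ 32, value 13 + 13 + 18 = 44.
Best is crate G, crate B, and crate H with total value 44.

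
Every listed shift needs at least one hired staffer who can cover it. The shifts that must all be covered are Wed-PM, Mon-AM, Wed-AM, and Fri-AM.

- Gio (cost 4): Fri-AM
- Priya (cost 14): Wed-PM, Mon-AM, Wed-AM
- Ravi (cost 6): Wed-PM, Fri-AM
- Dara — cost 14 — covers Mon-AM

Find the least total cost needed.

18

The greedy cost-per-new-shift heuristic would pick Ravi and Priya for 20, but a cheaper cover exists.
Choose Gio and Priya: together they cover Wed-PM, Mon-AM, Wed-AM, Fri-AM — every shift.
Total cost: 4 + 14 = 18.
No cover costs less than 18.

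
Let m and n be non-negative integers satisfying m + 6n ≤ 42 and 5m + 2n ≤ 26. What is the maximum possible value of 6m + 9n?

66

Relaxing integrality, the LP optimum is 74.57 at (m,n) = (2.57, 6.57), which is not an integer point.
(m,n)=(2,6): 1·2+6·6=38≤42, 5·2+2·6=22≤26, objective 66.
(m,n)=(3,5): 1·3+6·5=33≤42, 5·3+2·5=25≤26, objective 63.
(m,n)=(1,6): 1·1+6·6=37≤42, 5·1+2·6=17≤26, objective 60.
No feasible integer point exceeds 66.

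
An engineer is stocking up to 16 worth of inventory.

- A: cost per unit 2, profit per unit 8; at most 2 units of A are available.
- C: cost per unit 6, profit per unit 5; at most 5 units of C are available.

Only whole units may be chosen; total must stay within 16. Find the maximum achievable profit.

26

A has the best ratio (8/2); taking only A gives at most 2×8 = 16 (stopped by the supply cap of 2).
Mixing does better — 2×A and 2×C: cost 16 ≤ 16, profit 2·8 + 2·5 = 26.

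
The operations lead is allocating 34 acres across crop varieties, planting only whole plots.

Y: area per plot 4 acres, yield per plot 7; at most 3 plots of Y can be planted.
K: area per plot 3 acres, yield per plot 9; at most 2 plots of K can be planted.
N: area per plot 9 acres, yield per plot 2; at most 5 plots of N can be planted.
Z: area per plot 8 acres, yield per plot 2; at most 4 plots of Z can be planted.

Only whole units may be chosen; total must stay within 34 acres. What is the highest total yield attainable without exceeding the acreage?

3×Y, 2×K, and 2×Z: area 34 ≤ 34, yield 3·7 + 2·9 + 2·2 = 43.
3×Y, 2×K, and 1×Z: area 26 ≤ 34, yield 3·7 + 2·9 + 1·2 = 41.
Best is 43.

43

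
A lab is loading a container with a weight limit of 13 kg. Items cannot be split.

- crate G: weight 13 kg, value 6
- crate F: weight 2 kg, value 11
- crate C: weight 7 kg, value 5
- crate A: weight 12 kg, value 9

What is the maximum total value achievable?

16

This is an integer program with binary decision variables.
Take crate F and crate C: weight 2 + 7 = 9 ≤ 13, value 11 + 5 = 16.
No other feasible combination does better.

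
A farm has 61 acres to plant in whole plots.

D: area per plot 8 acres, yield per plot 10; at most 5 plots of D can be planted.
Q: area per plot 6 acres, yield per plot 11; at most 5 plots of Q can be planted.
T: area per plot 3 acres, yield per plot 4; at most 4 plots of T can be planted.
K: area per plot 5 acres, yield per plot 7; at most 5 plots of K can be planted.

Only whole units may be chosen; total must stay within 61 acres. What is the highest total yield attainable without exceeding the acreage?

Take 5×Q, 2×T, and 5×K: area 61 ≤ 61, yield 5·11 + 2·4 + 5·7 = 98.
Q has the best ratio (11/6) and is taken to its limit of 5; remaining capacity is filled optimally with the others.

98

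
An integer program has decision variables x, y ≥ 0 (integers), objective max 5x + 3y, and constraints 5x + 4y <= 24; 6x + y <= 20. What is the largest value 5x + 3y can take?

21

The continuous relaxation peaks at (2.95, 2.32) with value 21.68; rounding to a feasible lattice point costs some objective.
(x,y)=(3,2): 5·3+4·2=23≤24, 6·3+1·2=20≤20, objective 21.
(x,y)=(2,3): 5·2+4·3=22≤24, 6·2+1·3=15≤20, objective 19.
(x,y)=(3,1): 5·3+4·1=19≤24, 6·3+1·1=19≤20, objective 18.
The best lattice point is (3,2), giving 21.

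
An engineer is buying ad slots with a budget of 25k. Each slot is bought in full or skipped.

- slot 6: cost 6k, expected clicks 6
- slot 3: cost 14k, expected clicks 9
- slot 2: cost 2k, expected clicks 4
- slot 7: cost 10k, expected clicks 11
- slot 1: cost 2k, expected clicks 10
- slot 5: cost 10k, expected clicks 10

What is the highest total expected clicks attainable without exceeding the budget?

35

slot 6 + slot 2 + slot 7 + slot 1: cost 6 + 2 + 10 + 2 = 20 ≤ 25, expected clicks 6 + 4 + 11 + 10 = 31.
slot 2 + slot 7 + slot 1 + slot 5: cost 2 + 10 + 2 + 10 = 24 ≤ 25, expected clicks 4 + 11 + 10 + 10 = 35.
slot 7 + slot 1 + slot 5: cost 10 + 2 + 10 = 22 ≤ 25, expected clicks 11 + 10 + 10 = 31.
Best is slot 2, slot 7, slot 1, and slot 5 with total expected clicks 35.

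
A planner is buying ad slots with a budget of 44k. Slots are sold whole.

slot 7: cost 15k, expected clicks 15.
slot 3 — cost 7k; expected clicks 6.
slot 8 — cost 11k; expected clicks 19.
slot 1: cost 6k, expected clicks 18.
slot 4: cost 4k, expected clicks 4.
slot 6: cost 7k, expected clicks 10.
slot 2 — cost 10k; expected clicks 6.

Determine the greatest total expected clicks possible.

Allowing fractional choices, the relaxed optimum would be about 66.9, but ad slots are indivisible.
slot 7 + slot 8 + slot 1 + slot 4 + slot 6: cost 15 + 11 + 6 + 4 + 7 = 43 ≤ 44, expected clicks 15 + 19 + 18 + 4 + 10 = 66.
slot 7 + slot 3 + slot 8 + slot 1 + slot 4: cost 15 + 7 + 11 + 6 + 4 = 43 ≤ 44, expected clicks 15 + 6 + 19 + 18 + 4 = 62.
slot 7 + slot 8 + slot 1 + slot 6: cost 15 + 11 + 6 + 7 = 39 ≤ 44, expected clicks 15 + 19 + 18 + 10 = 62.
Best is slot 7, slot 8, slot 1, slot 4, and slot 6 with total expected clicks 66.

66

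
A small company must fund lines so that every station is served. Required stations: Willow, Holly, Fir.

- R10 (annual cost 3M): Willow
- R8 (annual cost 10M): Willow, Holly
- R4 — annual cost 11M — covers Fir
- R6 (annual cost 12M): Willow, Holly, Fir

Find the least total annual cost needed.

12

The greedy cost-per-new-station heuristic would pick R10 and R6 for 15, but a cheaper cover exists.
R6 alone covers Willow, Holly, Fir — every station.
Total annual cost: 12.
No cover costs less than 12.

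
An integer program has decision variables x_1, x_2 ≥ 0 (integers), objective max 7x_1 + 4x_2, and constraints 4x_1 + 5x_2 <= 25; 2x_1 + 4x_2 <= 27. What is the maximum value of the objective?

Relaxing integrality, the LP optimum is 43.75 at (x_1,x_2) = (6.25, 0), which is not an integer point.
(x_1,x_2)=(6,0): 4·6+5·0=24≤25, 2·6+4·0=12≤27, objective 42.
(x_1,x_2)=(5,1): 4·5+5·1=25≤25, 2·5+4·1=14≤27, objective 39.
(x_1,x_2)=(5,0): 4·5+5·0=20≤25, 2·5+4·0=10≤27, objective 35.
The best lattice point is (6,0), giving 42.

42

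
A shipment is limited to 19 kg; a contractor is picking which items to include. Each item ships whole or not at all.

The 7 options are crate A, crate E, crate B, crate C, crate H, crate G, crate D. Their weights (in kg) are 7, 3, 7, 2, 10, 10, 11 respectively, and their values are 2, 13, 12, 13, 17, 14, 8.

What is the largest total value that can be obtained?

43

This is an integer program with binary decision variables.
Allowing fractional choices, the relaxed optimum would be about 49.9, but items are indivisible.
crate B + crate C + crate H: weight 7 + 2 + 10 = 19 ≤ 19, value 12 + 13 + 17 = 42.
crate E + crate C + crate H: weight 3 + 2 + 10 = 15 ≤ 19, value 13 + 13 + 17 = 43.
crate E + crate C + crate G: weight 3 + 2 + 10 = 15 ≤ 19, value 13 + 13 + 14 = 40.
Best is crate E, crate C, and crate H with total value 43.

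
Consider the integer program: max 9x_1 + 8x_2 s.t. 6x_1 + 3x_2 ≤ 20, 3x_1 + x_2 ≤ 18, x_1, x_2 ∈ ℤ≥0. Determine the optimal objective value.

48

The continuous relaxation peaks at (0, 6.67) with value 53.33; rounding to a feasible lattice point costs some objective.
(x_1,x_2)=(0,6): 6·0+3·6=18≤20, 3·0+1·6=6≤18, objective 48.
(x_1,x_2)=(0,5): 6·0+3·5=15≤20, 3·0+1·5=5≤18, objective 40.
No feasible integer point exceeds 48.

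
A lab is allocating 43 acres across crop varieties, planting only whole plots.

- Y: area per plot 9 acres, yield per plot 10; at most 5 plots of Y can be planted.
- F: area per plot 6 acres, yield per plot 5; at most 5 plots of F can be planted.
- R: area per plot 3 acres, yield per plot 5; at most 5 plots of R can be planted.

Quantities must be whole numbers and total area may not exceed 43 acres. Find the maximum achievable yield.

55

Take 3×Y and 5×R: area 42 ≤ 43, yield 3·10 + 5·5 = 55.
R has the best ratio (5/3) and is taken to its limit of 5; remaining capacity is filled optimally with the others.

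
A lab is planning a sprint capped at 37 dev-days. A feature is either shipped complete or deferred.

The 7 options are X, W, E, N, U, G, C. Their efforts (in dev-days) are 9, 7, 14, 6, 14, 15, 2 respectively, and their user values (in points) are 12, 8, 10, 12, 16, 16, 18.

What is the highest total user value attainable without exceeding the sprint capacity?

Allowing fractional choices, the relaxed optimum would be about 64.9, but features are indivisible.
X + N + U + C: effort 9 + 6 + 14 + 2 = 31 ≤ 37, user value 12 + 12 + 16 + 18 = 58.
X + N + G + C: effort 9 + 6 + 15 + 2 = 32 ≤ 37, user value 12 + 12 + 16 + 18 = 58.
N + U + G + C: effort 6 + 14 + 15 + 2 = 37 ≤ 37, user value 12 + 16 + 16 + 18 = 62.
Best is N, U, G, and C with total user value 62.

62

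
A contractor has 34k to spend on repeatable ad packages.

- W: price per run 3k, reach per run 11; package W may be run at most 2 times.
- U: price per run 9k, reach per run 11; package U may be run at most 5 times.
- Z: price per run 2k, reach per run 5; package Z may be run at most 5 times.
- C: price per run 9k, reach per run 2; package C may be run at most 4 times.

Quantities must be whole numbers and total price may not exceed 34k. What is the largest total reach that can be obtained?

69

This is a bounded integer knapsack.
W has the best ratio (11/3); taking only W gives at most 2×11 = 22 (stopped by the supply cap of 2).
Mixing does better — 2×W, 2×U, and 5×Z: price 34 ≤ 34, reach 2·11 + 2·11 + 5·5 = 69.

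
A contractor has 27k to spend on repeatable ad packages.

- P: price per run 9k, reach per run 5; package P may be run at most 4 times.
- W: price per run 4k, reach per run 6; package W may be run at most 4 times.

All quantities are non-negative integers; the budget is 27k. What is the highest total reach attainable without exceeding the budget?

29

Take 1×P and 4×W: price 25 ≤ 27, reach 1·5 + 4·6 = 29.
W has the best ratio (6/4) and is taken to its limit of 4; remaining capacity is filled optimally with the others.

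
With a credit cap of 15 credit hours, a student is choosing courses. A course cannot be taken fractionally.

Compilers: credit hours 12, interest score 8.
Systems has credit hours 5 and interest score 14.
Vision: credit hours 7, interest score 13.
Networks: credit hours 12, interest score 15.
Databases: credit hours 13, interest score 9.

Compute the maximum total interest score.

This is an integer program with binary decision variables.
Take Systems and Vision: credit hours 5 + 7 = 12 ≤ 15, interest score 14 + 13 = 27.
No other feasible combination does better.

27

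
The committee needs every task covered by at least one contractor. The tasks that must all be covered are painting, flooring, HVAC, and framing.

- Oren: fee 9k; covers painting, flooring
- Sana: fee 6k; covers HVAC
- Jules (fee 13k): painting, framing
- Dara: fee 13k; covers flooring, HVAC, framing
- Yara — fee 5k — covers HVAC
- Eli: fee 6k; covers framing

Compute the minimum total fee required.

20

The greedy cost-per-new-task heuristic would pick Dara and Oren for 22, but a cheaper cover exists.
Choose Oren, Yara, and Eli: together they cover painting, flooring, HVAC, framing — every task.
Total fee: 9 + 5 + 6 = 20.
No cover costs less than 20.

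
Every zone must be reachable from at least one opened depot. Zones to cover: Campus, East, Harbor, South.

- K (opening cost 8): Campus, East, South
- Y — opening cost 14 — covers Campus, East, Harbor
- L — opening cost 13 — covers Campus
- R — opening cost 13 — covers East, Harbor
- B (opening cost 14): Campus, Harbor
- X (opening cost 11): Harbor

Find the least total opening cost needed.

19

Choose K and X: together they cover Campus, East, Harbor, South — every zone.
Total opening cost: 8 + 11 = 19.
No cover costs less than 19.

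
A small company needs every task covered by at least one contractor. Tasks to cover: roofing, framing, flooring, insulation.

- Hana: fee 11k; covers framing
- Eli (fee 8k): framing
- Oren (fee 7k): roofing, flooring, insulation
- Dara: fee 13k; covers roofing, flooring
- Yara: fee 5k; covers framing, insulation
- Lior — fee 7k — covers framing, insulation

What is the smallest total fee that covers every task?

This is a weighted set-cover instance.
Choose Oren and Yara: together they cover roofing, framing, flooring, insulation — every task.
Total fee: 7 + 5 = 12.

12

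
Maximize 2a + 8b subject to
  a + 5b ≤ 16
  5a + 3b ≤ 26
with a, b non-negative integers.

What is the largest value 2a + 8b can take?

(a,b)=(1,3): 1·1+5·3=16≤16, 5·1+3·3=14≤26, objective 26.
(a,b)=(0,3): 1·0+5·3=15≤16, 5·0+3·3=9≤26, objective 24.
(a,b)=(4,2): 1·4+5·2=14≤16, 5·4+3·2=26≤26, objective 24.
(a,b)=(3,2): 1·3+5·2=13≤16, 5·3+3·2=21≤26, objective 22.
Maximum is 26 at (a,b)=(1,3).

26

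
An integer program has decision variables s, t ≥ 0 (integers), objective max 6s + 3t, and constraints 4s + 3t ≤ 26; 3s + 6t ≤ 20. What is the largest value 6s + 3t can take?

(s,t)=(6,0): 4·6+3·0=24≤26, 3·6+6·0=18≤20, objective 36.
(s,t)=(5,0): 4·5+3·0=20≤26, 3·5+6·0=15≤20, objective 30.
The best lattice point is (6,0), giving 36.

36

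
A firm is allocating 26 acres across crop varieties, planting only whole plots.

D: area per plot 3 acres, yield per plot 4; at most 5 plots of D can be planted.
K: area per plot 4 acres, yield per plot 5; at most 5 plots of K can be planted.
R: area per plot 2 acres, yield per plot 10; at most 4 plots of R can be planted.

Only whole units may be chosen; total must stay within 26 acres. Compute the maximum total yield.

R has the best ratio (10/2); taking only R gives at most 4×10 = 40 (stopped by the supply cap of 4).
Mixing does better — 2×D, 3×K, and 4×R: area 26 ≤ 26, yield 2·4 + 3·5 + 4·10 = 63.

63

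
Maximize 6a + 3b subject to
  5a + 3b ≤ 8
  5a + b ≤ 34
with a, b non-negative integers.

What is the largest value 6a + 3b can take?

The continuous relaxation peaks at (1.6, 0) with value 9.60; rounding to a feasible lattice point costs some objective.
(a,b)=(1,1) is feasible, giving 9.
(a,b)=(0,2) is feasible, giving 6.
No feasible integer point exceeds 9.

9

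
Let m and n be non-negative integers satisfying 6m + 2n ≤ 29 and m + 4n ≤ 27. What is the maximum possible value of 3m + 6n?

42

(m,n)=(2,6): 6·2+2·6=24≤29, 1·2+4·6=26≤27, objective 42.
(m,n)=(1,6): 6·1+2·6=18≤29, 1·1+4·6=25≤27, objective 39.
Maximum is 42 at (m,n)=(2,6).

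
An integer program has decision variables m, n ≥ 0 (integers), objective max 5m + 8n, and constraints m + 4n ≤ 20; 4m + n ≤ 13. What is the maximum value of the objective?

Relaxing integrality, the LP optimum is 46.40 at (m,n) = (2.13, 4.47), which is not an integer point.
(m,n)=(2,4): 1·2+4·4=18≤20, 4·2+1·4=12≤13, objective 42.
(m,n)=(1,4): 1·1+4·4=17≤20, 4·1+1·4=8≤13, objective 37.
(m,n)=(2,3): 1·2+4·3=14≤20, 4·2+1·3=11≤13, objective 34.
No feasible integer point exceeds 42.

42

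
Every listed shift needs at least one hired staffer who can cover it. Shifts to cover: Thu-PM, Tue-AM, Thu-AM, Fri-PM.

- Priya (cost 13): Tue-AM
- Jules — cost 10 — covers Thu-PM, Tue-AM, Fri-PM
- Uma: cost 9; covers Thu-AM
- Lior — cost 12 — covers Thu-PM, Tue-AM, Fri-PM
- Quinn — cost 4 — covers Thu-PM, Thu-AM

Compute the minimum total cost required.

This is an integer covering problem.
Choose Jules and Quinn: together they cover Thu-PM, Tue-AM, Thu-AM, Fri-PM — every shift.
Total cost: 10 + 4 = 14.
No cover costs less than 14.

14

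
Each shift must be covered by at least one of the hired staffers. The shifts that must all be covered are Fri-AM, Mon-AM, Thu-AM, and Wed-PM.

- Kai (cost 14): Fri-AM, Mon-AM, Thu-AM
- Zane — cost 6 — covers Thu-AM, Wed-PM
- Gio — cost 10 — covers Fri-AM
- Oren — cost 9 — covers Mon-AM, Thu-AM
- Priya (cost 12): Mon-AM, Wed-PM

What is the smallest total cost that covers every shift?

20

This is a weighted set-cover instance.
Choose Kai and Zane: together they cover Fri-AM, Mon-AM, Thu-AM, Wed-PM — every shift.
Total cost: 14 + 6 = 20.
No cover costs less than 20.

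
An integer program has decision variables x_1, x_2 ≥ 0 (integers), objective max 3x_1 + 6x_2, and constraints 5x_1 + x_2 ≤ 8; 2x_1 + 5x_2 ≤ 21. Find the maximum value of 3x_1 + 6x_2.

24

(x_1,x_2)=(0,4): 5·0+1·4=4≤8, 2·0+5·4=20≤21, objective 24.
(x_1,x_2)=(1,3): 5·1+1·3=8≤8, 2·1+5·3=17≤21, objective 21.
(x_1,x_2)=(0,3): 5·0+1·3=3≤8, 2·0+5·3=15≤21, objective 18.
No feasible integer point exceeds 24.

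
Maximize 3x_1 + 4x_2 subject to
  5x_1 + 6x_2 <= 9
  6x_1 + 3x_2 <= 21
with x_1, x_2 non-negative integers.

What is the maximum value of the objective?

4

(x_1,x_2)=(0,1) is feasible, giving 4.
(x_1,x_2)=(1,0) is feasible, giving 3.
(x_1,x_2)=(0,0) is feasible, giving 0.
No feasible integer point exceeds 4.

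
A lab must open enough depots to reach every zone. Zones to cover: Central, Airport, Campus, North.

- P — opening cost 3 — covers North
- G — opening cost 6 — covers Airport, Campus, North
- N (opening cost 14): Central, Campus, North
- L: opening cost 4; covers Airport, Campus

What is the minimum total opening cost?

Choose N and L: together they cover Central, Airport, Campus, North — every zone.
Total opening cost: 14 + 4 = 18.

18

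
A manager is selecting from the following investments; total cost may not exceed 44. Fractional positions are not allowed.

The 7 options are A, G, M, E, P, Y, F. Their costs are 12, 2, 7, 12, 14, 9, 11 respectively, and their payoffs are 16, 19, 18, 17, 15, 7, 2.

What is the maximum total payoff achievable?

77

Take A, G, M, E, and Y: cost 12 + 2 + 7 + 12 + 9 = 42 ≤ 44, payoff 16 + 19 + 18 + 17 + 7 = 77.
No other feasible combination does better.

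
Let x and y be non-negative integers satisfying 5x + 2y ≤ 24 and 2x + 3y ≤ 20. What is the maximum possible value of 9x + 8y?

59

The continuous relaxation peaks at (2.91, 4.73) with value 64.00; rounding to a feasible lattice point costs some objective.
(x,y)=(3,4): 5·3+2·4=23≤24, 2·3+3·4=18≤20, objective 59.
(x,y)=(2,5): 5·2+2·5=20≤24, 2·2+3·5=19≤20, objective 58.
(x,y)=(3,3): 5·3+2·3=21≤24, 2·3+3·3=15≤20, objective 51.
No feasible integer point exceeds 59.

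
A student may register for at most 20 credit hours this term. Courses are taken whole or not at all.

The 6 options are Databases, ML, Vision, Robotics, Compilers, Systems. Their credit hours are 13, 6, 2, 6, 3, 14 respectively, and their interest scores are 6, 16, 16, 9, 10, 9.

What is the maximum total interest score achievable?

Allowing fractional choices, the relaxed optimum would be about 52.9, but courses are indivisible.
ML + Vision + Robotics + Compilers: credit hours 6 + 2 + 6 + 3 = 17 ≤ 20, interest score 16 + 16 + 9 + 10 = 51.
ML + Vision + Compilers: credit hours 6 + 2 + 3 = 11 ≤ 20, interest score 16 + 16 + 10 = 42.
Best is ML, Vision, Robotics, and Compilers with total interest score 51.

51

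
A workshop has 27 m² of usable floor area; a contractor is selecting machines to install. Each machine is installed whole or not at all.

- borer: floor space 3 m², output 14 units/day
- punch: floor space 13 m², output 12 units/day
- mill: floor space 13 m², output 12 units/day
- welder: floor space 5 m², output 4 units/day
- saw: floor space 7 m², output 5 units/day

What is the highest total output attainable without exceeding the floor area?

Treat it as a binary knapsack problem.
Take borer, punch, and saw: floor space 3 + 13 + 7 = 23 ≤ 27, output 14 + 12 + 5 = 31.
No feasible combination exceeds this.

31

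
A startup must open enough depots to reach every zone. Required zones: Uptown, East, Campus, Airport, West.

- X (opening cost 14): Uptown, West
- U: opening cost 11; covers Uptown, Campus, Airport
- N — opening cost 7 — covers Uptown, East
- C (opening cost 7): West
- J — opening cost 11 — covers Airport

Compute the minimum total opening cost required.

25

Choose U, N, and C: together they cover Uptown, East, Campus, Airport, West — every zone.
Total opening cost: 11 + 7 + 7 = 25.
No cover costs less than 25.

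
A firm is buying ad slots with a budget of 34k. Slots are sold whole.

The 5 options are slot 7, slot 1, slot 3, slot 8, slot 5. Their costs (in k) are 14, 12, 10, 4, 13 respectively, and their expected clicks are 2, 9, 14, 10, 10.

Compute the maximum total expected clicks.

34

slot 3 + slot 8 + slot 5: cost 10 + 4 + 13 = 27 ≤ 34, expected clicks 14 + 10 + 10 = 34.
slot 1 + slot 8 + slot 5: cost 12 + 4 + 13 = 29 ≤ 34, expected clicks 9 + 10 + 10 = 29.
slot 1 + slot 3 + slot 8: cost 12 + 10 + 4 = 26 ≤ 34, expected clicks 9 + 14 + 10 = 33.
Best is slot 3, slot 8, and slot 5 with total expected clicks 34.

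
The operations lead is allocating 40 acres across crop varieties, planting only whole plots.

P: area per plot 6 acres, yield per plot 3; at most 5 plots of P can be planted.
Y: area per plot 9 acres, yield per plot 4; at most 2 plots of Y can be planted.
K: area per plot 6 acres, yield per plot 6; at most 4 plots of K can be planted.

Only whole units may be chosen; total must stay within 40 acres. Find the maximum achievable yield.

1×P, 1×Y, and 4×K: area 39 ≤ 40, yield 1·3 + 1·4 + 4·6 = 31.
2×P and 4×K: area 36 ≤ 40, yield 2·3 + 4·6 = 30.
Best is 31.

31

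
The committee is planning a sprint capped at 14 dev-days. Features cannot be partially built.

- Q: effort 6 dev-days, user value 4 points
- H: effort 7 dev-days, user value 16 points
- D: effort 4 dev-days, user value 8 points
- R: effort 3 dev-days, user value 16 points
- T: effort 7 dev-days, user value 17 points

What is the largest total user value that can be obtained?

41

D + R + T: effort 4 + 3 + 7 = 14 ≤ 14, user value 8 + 16 + 17 = 41.
R + T: effort 3 + 7 = 10 ≤ 14, user value 16 + 17 = 33.
H + D + R: effort 7 + 4 + 3 = 14 ≤ 14, user value 16 + 8 + 16 = 40.
Best is D, R, and T with total user value 41.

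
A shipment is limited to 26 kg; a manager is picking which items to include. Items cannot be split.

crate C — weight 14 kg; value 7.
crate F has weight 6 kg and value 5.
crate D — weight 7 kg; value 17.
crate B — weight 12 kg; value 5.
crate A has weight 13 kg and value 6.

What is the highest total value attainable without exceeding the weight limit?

28

Treat it as a binary knapsack problem.
Take crate F, crate D, and crate A: weight 6 + 7 + 13 = 26 ≤ 26, value 5 + 17 + 6 = 28.
No other feasible combination does better.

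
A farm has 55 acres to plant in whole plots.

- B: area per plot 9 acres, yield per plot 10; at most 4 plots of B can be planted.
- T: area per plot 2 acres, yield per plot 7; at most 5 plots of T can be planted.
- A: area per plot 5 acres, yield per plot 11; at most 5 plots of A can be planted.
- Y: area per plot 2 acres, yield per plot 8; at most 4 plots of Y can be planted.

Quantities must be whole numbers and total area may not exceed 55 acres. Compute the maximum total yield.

Y has the best ratio (8/2); taking only Y gives at most 4×8 = 32 (stopped by the supply cap of 4).
Mixing does better — 1×B, 5×T, 5×A, and 4×Y: area 52 ≤ 55, yield 1·10 + 5·7 + 5·11 + 4·8 = 132.

132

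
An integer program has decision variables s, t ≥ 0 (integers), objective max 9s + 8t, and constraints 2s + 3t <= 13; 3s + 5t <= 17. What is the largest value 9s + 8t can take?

(s,t)=(5,0): 2·5+3·0=10≤13, 3·5+5·0=15≤17, objective 45.
(s,t)=(4,1): 2·4+3·1=11≤13, 3·4+5·1=17≤17, objective 44.
Maximum is 45 at (s,t)=(5,0).

45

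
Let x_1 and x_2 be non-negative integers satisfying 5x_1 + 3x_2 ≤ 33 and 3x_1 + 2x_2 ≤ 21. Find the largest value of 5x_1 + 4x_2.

41

The continuous relaxation peaks at (0, 10.5) with value 42.00; rounding to a feasible lattice point costs some objective.
(x_1,x_2)=(1,9): 5·1+3·9=32≤33, 3·1+2·9=21≤21, objective 41.
(x_1,x_2)=(0,10): 5·0+3·10=30≤33, 3·0+2·10=20≤21, objective 40.
(x_1,x_2)=(1,8): 5·1+3·8=29≤33, 3·1+2·8=19≤21, objective 37.
(x_1,x_2)=(0,9): 5·0+3·9=27≤33, 3·0+2·9=18≤21, objective 36.
No feasible integer point exceeds 41.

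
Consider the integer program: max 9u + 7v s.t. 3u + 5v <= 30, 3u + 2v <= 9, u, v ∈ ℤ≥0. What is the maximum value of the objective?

30

The continuous relaxation peaks at (0, 4.5) with value 31.50; rounding to a feasible lattice point costs some objective.
(u,v)=(1,3): 3·1+5·3=18≤30, 3·1+2·3=9≤9, objective 30.
(u,v)=(0,4): 3·0+5·4=20≤30, 3·0+2·4=8≤9, objective 28.
(u,v)=(1,2): 3·1+5·2=13≤30, 3·1+2·2=7≤9, objective 23.
(u,v)=(0,3): 3·0+5·3=15≤30, 3·0+2·3=6≤9, objective 21.
No feasible integer point exceeds 30.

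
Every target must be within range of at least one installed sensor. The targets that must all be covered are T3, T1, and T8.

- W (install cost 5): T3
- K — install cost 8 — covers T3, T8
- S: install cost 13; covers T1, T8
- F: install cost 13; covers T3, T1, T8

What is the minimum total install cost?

13

This is a weighted set-cover instance.
F alone covers T3, T1, T8 — every target.
Total install cost: 13.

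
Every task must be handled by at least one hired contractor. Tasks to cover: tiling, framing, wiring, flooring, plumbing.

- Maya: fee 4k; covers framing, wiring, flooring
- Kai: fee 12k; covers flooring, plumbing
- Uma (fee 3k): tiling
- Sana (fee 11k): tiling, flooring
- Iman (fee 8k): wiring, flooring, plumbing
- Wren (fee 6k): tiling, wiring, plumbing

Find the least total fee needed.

The greedy cost-per-new-task heuristic would pick Maya, Uma, and Wren for 13, but a cheaper cover exists.
Choose Maya and Wren: together they cover tiling, framing, wiring, flooring, plumbing — every task.
Total fee: 4 + 6 = 10.
No cover costs less than 10.

10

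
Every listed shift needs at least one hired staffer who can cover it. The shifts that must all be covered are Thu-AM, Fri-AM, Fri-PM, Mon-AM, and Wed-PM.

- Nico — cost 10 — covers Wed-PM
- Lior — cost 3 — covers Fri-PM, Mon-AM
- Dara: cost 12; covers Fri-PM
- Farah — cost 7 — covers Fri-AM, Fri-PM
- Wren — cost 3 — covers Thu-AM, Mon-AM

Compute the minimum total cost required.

The greedy cost-per-new-shift heuristic would pick Lior, Wren, Farah, and Nico for 23, but a cheaper cover exists.
Choose Nico, Farah, and Wren: together they cover Thu-AM, Fri-AM, Fri-PM, Mon-AM, Wed-PM — every shift.
Total cost: 10 + 7 + 3 = 20.
No cover costs less than 20.

20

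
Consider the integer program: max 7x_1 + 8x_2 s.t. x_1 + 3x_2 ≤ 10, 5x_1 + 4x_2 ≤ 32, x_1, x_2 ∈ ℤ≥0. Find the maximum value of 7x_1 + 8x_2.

(x_1,x_2)=(4,2) is feasible, giving 44.
(x_1,x_2)=(5,1) is feasible, giving 43.
The best lattice point is (4,2), giving 44.

44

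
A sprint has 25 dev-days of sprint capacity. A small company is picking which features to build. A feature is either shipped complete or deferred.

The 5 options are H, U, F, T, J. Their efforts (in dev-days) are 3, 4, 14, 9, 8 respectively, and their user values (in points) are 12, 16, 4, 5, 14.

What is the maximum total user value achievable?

47

H + U + T + J: effort 3 + 4 + 9 + 8 = 24 ≤ 25, user value 12 + 16 + 5 + 14 = 47.
H + U + J: effort 3 + 4 + 8 = 15 ≤ 25, user value 12 + 16 + 14 = 42.
U + T + J: effort 4 + 9 + 8 = 21 ≤ 25, user value 16 + 5 + 14 = 35.
Best is H, U, T, and J with total user value 47.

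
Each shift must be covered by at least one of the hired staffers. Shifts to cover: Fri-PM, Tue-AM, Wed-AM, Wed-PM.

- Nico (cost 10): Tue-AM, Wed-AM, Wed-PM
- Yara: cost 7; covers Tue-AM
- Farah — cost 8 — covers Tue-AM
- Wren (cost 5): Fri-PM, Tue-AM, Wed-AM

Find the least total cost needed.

Choose Nico and Wren: together they cover Fri-PM, Tue-AM, Wed-AM, Wed-PM — every shift.
Total cost: 10 + 5 = 15.

15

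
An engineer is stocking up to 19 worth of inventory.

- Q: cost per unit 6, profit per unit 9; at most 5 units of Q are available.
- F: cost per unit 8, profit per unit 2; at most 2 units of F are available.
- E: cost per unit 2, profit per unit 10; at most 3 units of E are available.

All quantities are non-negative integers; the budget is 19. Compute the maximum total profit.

Take 2×Q and 3×E: cost 18 ≤ 19, profit 2·9 + 3·10 = 48.
E has the best ratio (10/2) and is taken to its limit of 3; remaining capacity is filled optimally with the others.

48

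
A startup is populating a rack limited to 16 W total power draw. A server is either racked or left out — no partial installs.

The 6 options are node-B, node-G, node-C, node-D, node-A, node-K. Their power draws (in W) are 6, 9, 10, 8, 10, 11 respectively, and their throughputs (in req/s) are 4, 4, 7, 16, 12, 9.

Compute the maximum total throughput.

20

Take node-B and node-D: power draw 6 + 8 = 14 ≤ 16, throughput 4 + 16 = 20.
No other feasible combination does better.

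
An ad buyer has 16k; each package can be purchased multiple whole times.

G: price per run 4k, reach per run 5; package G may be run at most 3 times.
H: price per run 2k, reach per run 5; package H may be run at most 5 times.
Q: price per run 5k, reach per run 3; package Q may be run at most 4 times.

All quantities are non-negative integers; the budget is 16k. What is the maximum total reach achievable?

This is a bounded integer knapsack.
2×G and 4×H: price 16 ≤ 16, reach 2·5 + 4·5 = 30.
1×G and 5×H: price 14 ≤ 16, reach 1·5 + 5·5 = 30.
Best is 30.

30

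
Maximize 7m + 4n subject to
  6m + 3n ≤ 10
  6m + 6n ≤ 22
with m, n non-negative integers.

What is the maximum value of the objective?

12

(m,n)=(0,3): 6·0+3·3=9≤10, 6·0+6·3=18≤22, objective 12.
(m,n)=(0,2): 6·0+3·2=6≤10, 6·0+6·2=12≤22, objective 8.
Maximum is 12 at (m,n)=(0,3).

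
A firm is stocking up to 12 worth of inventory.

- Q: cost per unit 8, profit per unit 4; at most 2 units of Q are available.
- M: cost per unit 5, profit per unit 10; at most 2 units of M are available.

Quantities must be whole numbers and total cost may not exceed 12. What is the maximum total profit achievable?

20

2×M: cost 10 ≤ 12, profit 2·10 = 20.
1×M: cost 5 ≤ 12, profit 1·10 = 10.
Best is 20.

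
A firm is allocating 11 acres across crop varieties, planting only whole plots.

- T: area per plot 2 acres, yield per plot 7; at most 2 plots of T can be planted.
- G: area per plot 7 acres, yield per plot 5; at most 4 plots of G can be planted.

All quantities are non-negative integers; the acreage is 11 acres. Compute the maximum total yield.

Take 2×T and 1×G: area 11 ≤ 11, yield 2·7 + 1·5 = 19.
T has the best ratio (7/2) and is taken to its limit of 2; remaining capacity is filled optimally with the others.

19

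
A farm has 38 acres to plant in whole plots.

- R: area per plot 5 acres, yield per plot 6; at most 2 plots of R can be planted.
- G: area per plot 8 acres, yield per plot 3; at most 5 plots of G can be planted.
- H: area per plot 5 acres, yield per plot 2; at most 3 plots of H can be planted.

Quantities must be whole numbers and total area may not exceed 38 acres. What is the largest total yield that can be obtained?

22

R has the best ratio (6/5); taking only R gives at most 2×6 = 12 (stopped by the supply cap of 2).
Mixing does better — 2×R, 2×G, and 2×H: area 36 ≤ 38, yield 2·6 + 2·3 + 2·2 = 22.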